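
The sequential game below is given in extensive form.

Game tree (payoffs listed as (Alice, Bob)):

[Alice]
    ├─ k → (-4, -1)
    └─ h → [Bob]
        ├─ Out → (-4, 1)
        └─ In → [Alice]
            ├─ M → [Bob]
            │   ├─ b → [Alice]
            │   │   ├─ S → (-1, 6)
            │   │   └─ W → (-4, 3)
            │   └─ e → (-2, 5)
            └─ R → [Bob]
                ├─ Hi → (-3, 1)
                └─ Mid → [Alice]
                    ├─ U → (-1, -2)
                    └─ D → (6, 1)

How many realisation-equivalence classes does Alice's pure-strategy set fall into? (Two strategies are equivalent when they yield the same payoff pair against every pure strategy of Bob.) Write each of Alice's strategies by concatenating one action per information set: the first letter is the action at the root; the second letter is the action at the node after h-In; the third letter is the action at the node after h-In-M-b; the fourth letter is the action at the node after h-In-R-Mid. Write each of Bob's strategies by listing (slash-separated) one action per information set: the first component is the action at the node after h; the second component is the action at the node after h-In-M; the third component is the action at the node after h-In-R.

5

Alice has 16 pure strategies: kMSU, kMSD, kMWU, kMWD, kRSU, kRSD, kRWU, kRWD, hMSU, hMSD, hMWU, hMWD, hRSU, hRSD, hRWU, hRWD. Columns: Out/b/Hi, Out/b/Mid, Out/e/Hi, Out/e/Mid, In/b/Hi, In/b/Mid, In/e/Hi, In/e/Mid.
{kMSU, kMSD, kMWU, kMWD, kRSU, kRSD, kRWU, kRWD} → row (-4,-1) (-4,-1) (-4,-1) (-4,-1) (-4,-1) (-4,-1) (-4,-1) (-4,-1)
{hMSU, hMSD} → row (-4,1) (-4,1) (-4,1) (-4,1) (-1,6) (-1,6) (-2,5) (-2,5)
{hMWU, hMWD} → row (-4,1) (-4,1) (-4,1) (-4,1) (-4,3) (-4,3) (-2,5) (-2,5)
{hRSU, hRWU} → row (-4,1) (-4,1) (-4,1) (-4,1) (-3,1) (-1,-2) (-3,1) (-1,-2)
{hRSD, hRWD} → row (-4,1) (-4,1) (-4,1) (-4,1) (-3,1) (6,1) (-3,1) (6,1)
That's 5 distinct rows out of 16 strategies.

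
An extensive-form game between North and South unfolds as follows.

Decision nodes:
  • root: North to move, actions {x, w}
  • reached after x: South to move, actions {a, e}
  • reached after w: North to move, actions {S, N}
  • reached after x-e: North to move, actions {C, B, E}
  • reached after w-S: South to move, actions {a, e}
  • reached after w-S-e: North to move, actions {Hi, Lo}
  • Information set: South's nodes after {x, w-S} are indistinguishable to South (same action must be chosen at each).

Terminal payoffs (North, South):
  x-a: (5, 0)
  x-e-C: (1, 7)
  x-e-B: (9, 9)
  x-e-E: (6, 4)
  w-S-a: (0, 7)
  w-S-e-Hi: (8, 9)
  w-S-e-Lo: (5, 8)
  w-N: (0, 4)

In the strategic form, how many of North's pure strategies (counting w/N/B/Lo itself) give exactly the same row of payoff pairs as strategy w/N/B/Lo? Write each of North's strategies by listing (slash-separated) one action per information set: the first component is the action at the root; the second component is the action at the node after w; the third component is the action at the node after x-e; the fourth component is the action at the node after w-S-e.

Row for w/N/B/Lo (columns a, e): (0,4) (0,4).
Under w/N/B/Lo, North's choice at the node after x-e and at the node after w-S-e can never be reached regardless of what South does, so varying those choices leaves every outcome unchanged.
Holding the reachable choices fixed and varying the unreachable ones freely already gives 3 × 2 = 6 equivalent strategies.
No other strategy reproduces this row, so those 6 are the full class: w/N/C/Hi, w/N/C/Lo, w/N/B/Hi, w/N/B/Lo, w/N/E/Hi, w/N/E/Lo.

6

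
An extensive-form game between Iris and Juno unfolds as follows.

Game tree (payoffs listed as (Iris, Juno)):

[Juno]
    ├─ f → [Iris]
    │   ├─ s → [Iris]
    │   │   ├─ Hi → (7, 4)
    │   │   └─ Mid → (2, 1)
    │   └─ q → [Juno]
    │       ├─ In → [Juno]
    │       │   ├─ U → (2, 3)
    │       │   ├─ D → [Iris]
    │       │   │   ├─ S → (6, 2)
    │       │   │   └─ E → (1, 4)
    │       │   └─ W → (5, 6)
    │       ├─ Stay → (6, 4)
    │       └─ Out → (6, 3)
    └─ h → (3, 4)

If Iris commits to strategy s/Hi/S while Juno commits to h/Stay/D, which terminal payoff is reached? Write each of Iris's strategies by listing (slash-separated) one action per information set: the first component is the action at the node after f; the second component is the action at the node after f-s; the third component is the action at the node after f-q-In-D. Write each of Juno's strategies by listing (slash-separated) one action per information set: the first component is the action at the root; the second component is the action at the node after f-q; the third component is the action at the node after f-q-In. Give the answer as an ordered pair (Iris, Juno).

Trace the play path from the root:
  Juno plays h
→ terminal payoff (3, 4).
(Iris's choice at the node after f is never reached on this path, so it doesn't affect the outcome.)

(3, 4)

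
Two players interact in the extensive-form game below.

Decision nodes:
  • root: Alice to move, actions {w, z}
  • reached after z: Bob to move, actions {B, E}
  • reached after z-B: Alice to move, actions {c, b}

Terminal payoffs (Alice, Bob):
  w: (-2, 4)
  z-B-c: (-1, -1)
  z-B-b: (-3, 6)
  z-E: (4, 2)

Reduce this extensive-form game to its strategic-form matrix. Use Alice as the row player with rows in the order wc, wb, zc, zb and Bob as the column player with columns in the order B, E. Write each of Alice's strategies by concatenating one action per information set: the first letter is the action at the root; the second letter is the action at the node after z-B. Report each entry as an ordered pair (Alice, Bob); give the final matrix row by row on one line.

wc: (-2,4) (-2,4) | wb: (-2,4) (-2,4) | zc: (-1,-1) (4,2) | zb: (-3,6) (4,2)

            B        E
  wc   (-2,4)   (-2,4)
  wb   (-2,4)   (-2,4)
  zc  (-1,-1)    (4,2)
  zb   (-3,6)    (4,2)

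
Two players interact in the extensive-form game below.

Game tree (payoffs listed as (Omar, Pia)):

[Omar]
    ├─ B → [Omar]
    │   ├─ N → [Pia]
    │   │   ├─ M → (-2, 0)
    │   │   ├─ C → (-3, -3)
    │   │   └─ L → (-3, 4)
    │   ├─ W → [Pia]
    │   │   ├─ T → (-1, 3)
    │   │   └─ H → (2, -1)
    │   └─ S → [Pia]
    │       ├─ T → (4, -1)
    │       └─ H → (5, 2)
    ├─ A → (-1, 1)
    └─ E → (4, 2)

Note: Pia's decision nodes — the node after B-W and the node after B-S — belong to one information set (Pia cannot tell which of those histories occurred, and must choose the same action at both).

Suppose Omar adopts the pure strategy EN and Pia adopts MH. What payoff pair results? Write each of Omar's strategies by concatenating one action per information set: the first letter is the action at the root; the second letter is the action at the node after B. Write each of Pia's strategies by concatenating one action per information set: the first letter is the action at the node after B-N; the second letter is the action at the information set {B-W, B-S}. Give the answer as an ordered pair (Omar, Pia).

(4, 2)

Trace the play path from the root:
  Omar plays E
→ terminal payoff (4, 2).
(Omar's choice at the node after B is never reached on this path, so it doesn't affect the outcome.)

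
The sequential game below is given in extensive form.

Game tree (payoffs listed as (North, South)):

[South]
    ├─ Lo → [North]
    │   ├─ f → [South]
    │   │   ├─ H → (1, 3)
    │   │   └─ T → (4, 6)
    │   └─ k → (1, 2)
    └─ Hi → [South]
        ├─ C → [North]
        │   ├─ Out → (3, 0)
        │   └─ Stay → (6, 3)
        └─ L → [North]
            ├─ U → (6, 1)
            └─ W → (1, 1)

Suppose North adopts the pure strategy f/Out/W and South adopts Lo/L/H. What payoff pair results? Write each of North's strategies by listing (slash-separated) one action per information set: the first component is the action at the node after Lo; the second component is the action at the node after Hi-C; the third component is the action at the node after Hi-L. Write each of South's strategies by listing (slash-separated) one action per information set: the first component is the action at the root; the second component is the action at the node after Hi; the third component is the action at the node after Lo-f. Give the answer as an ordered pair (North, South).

Trace the play path from the root:
  South plays Lo
  North plays f at [Lo]
  South plays H at [Lo-f]
→ terminal payoff (1, 3).
(North's choice at the node after Hi-C is never reached on this path, so it doesn't affect the outcome.)

(1, 3)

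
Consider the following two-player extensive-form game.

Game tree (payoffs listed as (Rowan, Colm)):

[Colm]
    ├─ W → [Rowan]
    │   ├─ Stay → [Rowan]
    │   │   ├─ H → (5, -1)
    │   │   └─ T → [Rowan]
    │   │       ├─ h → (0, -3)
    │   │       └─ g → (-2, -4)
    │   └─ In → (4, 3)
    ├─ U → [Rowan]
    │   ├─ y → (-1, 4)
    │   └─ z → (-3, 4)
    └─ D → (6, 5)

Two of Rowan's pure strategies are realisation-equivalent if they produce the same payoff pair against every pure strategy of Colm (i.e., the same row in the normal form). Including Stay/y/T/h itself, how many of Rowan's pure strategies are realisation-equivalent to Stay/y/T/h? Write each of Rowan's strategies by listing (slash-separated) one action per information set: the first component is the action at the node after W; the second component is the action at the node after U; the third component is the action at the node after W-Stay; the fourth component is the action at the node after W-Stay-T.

Row for Stay/y/T/h (columns W, U, D): (0,-3) (-1,4) (6,5).
Every one of Rowan's information sets is on the play path for some reply by Colm when Rowan follows Stay/y/T/h.
Changing the action at any of them therefore changes at least one column, so only Stay/y/T/h itself gives this row.

1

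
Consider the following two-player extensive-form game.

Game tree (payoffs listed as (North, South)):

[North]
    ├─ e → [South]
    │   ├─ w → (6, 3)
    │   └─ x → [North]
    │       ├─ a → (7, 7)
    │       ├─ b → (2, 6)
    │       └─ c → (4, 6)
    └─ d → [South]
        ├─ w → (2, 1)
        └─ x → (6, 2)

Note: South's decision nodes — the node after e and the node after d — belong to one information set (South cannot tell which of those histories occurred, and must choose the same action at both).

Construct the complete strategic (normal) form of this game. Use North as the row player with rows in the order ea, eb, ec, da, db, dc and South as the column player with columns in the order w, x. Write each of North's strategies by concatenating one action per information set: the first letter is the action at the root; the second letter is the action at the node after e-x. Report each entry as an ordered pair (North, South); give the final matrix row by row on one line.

Row ea: w→(6,3), x→(7,7)
Row eb: w→(6,3), x→(2,6)
Row ec: w→(6,3), x→(4,6)
Row da: w→(2,1), x→(6,2)
Row db: w→(2,1), x→(6,2)
Row dc: w→(2,1), x→(6,2)

ea: (6,3) (7,7) | eb: (6,3) (2,6) | ec: (6,3) (4,6) | da: (2,1) (6,2) | db: (2,1) (6,2) | dc: (2,1) (6,2)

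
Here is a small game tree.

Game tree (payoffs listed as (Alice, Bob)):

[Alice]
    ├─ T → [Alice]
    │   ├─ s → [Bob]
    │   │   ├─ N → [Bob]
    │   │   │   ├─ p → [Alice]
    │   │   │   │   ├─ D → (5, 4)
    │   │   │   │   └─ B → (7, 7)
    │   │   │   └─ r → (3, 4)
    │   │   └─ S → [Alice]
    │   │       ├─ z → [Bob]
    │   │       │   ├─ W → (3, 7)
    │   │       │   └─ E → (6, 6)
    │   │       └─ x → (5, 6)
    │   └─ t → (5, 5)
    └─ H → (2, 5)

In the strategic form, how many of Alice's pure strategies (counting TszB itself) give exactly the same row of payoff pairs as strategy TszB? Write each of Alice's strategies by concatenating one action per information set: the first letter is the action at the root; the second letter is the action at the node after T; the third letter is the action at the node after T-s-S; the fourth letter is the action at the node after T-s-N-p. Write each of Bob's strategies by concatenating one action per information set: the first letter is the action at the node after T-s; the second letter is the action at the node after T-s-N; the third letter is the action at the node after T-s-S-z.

1

Row for TszB (columns NpW, NpE, NrW, NrE, SpW, SpE, SrW, SrE): (7,7) (7,7) (3,4) (3,4) (3,7) (6,6) (3,7) (6,6).
Every one of Alice's information sets is on the play path for some reply by Bob when Alice follows TszB.
Changing the action at any of them therefore changes at least one column, so only TszB itself gives this row.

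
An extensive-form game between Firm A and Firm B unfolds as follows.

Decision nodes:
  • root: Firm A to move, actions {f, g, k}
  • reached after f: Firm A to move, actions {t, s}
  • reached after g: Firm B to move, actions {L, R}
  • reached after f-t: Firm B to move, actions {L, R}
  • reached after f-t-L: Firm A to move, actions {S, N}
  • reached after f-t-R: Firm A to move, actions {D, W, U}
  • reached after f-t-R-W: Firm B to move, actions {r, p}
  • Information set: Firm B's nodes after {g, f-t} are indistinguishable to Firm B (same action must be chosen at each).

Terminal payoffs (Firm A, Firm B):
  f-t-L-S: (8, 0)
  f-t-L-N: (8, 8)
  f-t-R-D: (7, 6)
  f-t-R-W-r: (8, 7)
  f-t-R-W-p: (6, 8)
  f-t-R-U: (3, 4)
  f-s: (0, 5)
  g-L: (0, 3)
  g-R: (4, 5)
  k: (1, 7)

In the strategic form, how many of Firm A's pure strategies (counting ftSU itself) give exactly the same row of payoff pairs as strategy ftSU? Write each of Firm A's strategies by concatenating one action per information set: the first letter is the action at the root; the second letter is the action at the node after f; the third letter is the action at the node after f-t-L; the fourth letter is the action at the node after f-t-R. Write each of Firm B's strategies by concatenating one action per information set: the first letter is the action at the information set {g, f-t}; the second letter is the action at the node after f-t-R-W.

1

Row for ftSU (columns Lr, Lp, Rr, Rp): (8,0) (8,0) (3,4) (3,4).
Every one of Firm A's information sets is on the play path for some reply by Firm B when Firm A follows ftSU.
Changing the action at any of them therefore changes at least one column, so only ftSU itself gives this row.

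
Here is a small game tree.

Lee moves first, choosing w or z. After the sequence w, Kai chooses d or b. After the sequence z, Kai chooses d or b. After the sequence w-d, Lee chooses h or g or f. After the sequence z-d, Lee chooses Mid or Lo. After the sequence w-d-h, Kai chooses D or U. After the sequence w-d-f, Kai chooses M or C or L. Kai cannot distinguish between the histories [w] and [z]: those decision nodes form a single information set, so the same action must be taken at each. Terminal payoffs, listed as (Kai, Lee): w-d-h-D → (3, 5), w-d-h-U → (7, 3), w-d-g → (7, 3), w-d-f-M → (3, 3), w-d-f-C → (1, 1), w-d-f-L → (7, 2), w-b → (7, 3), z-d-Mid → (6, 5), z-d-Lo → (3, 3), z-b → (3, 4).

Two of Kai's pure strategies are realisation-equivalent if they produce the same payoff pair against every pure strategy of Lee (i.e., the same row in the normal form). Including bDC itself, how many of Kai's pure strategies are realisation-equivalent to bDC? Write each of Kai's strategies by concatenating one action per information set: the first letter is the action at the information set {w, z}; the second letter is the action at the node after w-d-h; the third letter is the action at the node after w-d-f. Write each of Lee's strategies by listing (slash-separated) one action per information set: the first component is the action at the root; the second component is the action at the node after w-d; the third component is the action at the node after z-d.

Row for bDC (columns w/h/Mid, w/h/Lo, w/g/Mid, w/g/Lo, w/f/Mid, w/f/Lo, z/h/Mid, z/h/Lo, z/g/Mid, z/g/Lo, z/f/Mid, z/f/Lo): (7,3) (7,3) (7,3) (7,3) (7,3) (7,3) (3,4) (3,4) (3,4) (3,4) (3,4) (3,4).
Under bDC, Kai's choice at the node after w-d-h and at the node after w-d-f can never be reached regardless of what Lee does, so varying those choices leaves every outcome unchanged.
Holding the reachable choices fixed and varying the unreachable ones freely already gives 2 × 3 = 6 equivalent strategies.
No other strategy reproduces this row, so those 6 are the full class: bDM, bDC, bDL, bUM, bUC, bUL.

6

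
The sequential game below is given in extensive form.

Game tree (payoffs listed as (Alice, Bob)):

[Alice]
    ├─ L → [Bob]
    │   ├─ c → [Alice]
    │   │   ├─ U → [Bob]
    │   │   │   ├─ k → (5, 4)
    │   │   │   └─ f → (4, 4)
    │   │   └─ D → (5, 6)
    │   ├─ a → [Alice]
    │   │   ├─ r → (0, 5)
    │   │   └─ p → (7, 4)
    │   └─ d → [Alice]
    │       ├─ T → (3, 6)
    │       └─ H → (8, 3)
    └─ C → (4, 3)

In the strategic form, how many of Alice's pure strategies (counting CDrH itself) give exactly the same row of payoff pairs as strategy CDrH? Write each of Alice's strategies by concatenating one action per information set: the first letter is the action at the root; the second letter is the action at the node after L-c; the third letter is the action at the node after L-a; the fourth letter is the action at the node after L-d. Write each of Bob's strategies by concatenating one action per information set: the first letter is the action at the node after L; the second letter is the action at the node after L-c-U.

Row for CDrH (columns ck, cf, ak, af, dk, df): (4,3) (4,3) (4,3) (4,3) (4,3) (4,3).
Under CDrH, Alice's choice at the node after L-c and at the node after L-a and at the node after L-d can never be reached regardless of what Bob does, so varying those choices leaves every outcome unchanged.
Holding the reachable choices fixed and varying the unreachable ones freely already gives 2 × 2 × 2 = 8 equivalent strategies.
No other strategy reproduces this row, so those 8 are the full class: CUrT, CUrH, CUpT, CUpH, CDrT, CDrH, CDpT, CDpH.

8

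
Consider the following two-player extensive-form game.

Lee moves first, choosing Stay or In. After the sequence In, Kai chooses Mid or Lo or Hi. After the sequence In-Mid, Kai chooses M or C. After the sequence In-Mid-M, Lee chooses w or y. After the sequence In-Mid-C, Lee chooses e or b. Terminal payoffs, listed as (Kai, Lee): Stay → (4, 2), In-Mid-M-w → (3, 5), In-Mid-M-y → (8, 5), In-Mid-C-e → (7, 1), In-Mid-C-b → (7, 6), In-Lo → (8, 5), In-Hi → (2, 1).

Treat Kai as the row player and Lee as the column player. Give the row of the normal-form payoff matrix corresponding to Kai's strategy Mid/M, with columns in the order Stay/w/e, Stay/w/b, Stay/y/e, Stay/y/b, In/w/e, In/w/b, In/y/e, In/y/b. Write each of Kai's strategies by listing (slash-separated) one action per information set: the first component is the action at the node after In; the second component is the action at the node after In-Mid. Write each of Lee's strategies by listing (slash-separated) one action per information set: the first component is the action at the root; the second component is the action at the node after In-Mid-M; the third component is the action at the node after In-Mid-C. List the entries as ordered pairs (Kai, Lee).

vs Stay/w/e: Lee plays Stay → (4, 2)
vs Stay/w/b: Lee plays Stay → (4, 2)
vs Stay/y/e: Lee plays Stay → (4, 2)
vs Stay/y/b: Lee plays Stay → (4, 2)
vs In/w/e: Lee plays In → Kai plays Mid at [In] → Kai plays M at [In-Mid] → Lee plays w at [In-Mid-M] → (3, 5)
vs In/w/b: Lee plays In → Kai plays Mid at [In] → Kai plays M at [In-Mid] → Lee plays w at [In-Mid-M] → (3, 5)
vs In/y/e: Lee plays In → Kai plays Mid at [In] → Kai plays M at [In-Mid] → Lee plays y at [In-Mid-M] → (8, 5)
vs In/y/b: Lee plays In → Kai plays Mid at [In] → Kai plays M at [In-Mid] → Lee plays y at [In-Mid-M] → (8, 5)

(4,2) (4,2) (4,2) (4,2) (3,5) (3,5) (8,5) (8,5)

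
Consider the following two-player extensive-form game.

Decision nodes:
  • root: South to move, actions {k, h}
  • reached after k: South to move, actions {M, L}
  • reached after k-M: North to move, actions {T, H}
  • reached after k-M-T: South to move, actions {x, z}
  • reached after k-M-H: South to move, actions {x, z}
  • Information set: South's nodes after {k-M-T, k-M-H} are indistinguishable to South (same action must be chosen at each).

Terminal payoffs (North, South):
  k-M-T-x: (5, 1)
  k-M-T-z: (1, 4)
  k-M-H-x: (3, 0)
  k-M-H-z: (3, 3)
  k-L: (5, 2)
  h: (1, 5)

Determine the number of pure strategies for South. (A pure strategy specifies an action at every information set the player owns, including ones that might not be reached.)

South owns the root with actions {k, h} — two choices.
South owns the node after k with actions {M, L} — two choices.
South owns the information set {k-M-T, k-M-H} with actions {x, z} — two choices.
A pure strategy fixes one action at each information set independently, so the count is the product 2 × 2 × 2 = 8.

8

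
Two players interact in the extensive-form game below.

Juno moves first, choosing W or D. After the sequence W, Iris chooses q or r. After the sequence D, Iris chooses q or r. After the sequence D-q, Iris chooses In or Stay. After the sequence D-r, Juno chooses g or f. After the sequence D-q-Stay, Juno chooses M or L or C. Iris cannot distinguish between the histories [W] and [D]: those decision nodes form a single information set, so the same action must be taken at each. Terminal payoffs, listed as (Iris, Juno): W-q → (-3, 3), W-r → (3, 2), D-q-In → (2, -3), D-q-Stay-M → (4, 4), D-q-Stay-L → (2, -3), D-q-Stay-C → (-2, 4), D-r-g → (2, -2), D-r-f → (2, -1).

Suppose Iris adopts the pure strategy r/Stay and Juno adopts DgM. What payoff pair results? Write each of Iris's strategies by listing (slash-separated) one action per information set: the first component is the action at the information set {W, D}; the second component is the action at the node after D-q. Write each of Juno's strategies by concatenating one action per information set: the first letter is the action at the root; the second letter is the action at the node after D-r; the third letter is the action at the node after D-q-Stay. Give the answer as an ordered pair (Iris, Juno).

Trace the play path from the root:
  Juno plays D
  Iris plays r at [D]
  Juno plays g at [D-r]
→ terminal payoff (2, -2).
(Iris's choice at the node after D-q is never reached on this path, so it doesn't affect the outcome.)

(2, -2)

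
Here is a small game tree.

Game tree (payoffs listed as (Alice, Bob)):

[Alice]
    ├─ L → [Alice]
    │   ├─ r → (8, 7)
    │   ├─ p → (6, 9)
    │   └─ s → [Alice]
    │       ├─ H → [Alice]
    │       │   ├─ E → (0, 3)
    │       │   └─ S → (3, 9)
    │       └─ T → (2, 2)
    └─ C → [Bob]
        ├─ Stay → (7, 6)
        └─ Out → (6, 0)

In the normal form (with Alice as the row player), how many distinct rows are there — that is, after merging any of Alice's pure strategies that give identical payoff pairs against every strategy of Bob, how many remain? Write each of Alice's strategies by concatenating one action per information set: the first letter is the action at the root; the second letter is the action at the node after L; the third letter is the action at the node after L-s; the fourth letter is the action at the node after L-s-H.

Alice has 24 pure strategies: LrHE, LrHS, LrTE, LrTS, LpHE, LpHS, LpTE, LpTS, LsHE, LsHS, LsTE, LsTS, CrHE, CrHS, CrTE, CrTS, CpHE, CpHS, CpTE, CpTS, CsHE, CsHS, CsTE, CsTS. Columns: Stay, Out.
{LrHE, LrHS, LrTE, LrTS} → row (8,7) (8,7)
{LpHE, LpHS, LpTE, LpTS} → row (6,9) (6,9)
{LsHE} → row (0,3) (0,3)
{LsHS} → row (3,9) (3,9)
{LsTE, LsTS} → row (2,2) (2,2)
{CrHE, CrHS, CrTE, CrTS, CpHE, CpHS, CpTE, CpTS, CsHE, CsHS, CsTE, CsTS} → row (7,6) (6,0)
That's 6 distinct rows out of 24 strategies.

6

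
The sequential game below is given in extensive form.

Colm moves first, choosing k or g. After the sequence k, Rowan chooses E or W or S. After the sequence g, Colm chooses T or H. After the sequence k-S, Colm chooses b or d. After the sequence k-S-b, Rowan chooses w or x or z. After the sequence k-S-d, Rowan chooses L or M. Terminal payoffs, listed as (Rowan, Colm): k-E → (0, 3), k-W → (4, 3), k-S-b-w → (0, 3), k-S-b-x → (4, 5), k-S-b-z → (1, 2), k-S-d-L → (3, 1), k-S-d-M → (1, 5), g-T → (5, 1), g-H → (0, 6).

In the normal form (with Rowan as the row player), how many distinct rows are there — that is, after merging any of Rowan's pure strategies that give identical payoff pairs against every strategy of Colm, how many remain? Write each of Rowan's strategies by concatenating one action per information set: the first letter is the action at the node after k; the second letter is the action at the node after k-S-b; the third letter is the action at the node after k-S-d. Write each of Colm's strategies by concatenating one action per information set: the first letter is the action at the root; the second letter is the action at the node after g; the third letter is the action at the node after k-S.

Rowan has 18 pure strategies: EwL, EwM, ExL, ExM, EzL, EzM, WwL, WwM, WxL, WxM, WzL, WzM, SwL, SwM, SxL, SxM, SzL, SzM. Columns: kTb, kTd, kHb, kHd, gTb, gTd, gHb, gHd.
{EwL, EwM, ExL, ExM, EzL, EzM} → row (0,3) (0,3) (0,3) (0,3) (5,1) (5,1) (0,6) (0,6)
{WwL, WwM, WxL, WxM, WzL, WzM} → row (4,3) (4,3) (4,3) (4,3) (5,1) (5,1) (0,6) (0,6)
{SwL} → row (0,3) (3,1) (0,3) (3,1) (5,1) (5,1) (0,6) (0,6)
{SwM} → row (0,3) (1,5) (0,3) (1,5) (5,1) (5,1) (0,6) (0,6)
{SxL} → row (4,5) (3,1) (4,5) (3,1) (5,1) (5,1) (0,6) (0,6)
{SxM} → row (4,5) (1,5) (4,5) (1,5) (5,1) (5,1) (0,6) (0,6)
{SzL} → row (1,2) (3,1) (1,2) (3,1) (5,1) (5,1) (0,6) (0,6)
{SzM} → row (1,2) (1,5) (1,2) (1,5) (5,1) (5,1) (0,6) (0,6)
That's 8 distinct rows out of 18 strategies.

8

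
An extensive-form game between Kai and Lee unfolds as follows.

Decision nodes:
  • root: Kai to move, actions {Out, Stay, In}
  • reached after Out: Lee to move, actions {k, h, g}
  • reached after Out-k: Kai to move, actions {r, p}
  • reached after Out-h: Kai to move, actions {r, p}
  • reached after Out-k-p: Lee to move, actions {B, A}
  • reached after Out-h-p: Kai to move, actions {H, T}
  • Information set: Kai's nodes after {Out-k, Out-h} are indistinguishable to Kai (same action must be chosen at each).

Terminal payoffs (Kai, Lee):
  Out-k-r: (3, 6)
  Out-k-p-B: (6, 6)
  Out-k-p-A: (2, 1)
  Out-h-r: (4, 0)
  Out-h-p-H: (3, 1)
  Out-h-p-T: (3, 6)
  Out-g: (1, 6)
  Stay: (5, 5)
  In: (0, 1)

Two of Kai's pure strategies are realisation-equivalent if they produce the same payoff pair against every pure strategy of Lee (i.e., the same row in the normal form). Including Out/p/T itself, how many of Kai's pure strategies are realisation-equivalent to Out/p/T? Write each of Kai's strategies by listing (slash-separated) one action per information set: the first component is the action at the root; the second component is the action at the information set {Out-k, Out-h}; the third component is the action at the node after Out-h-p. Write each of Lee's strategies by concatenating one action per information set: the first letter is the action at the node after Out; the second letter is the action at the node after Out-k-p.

Row for Out/p/T (columns kB, kA, hB, hA, gB, gA): (6,6) (2,1) (3,6) (3,6) (1,6) (1,6).
Every one of Kai's information sets is on the play path for some reply by Lee when Kai follows Out/p/T.
Changing the action at any of them therefore changes at least one column, so only Out/p/T itself gives this row.

1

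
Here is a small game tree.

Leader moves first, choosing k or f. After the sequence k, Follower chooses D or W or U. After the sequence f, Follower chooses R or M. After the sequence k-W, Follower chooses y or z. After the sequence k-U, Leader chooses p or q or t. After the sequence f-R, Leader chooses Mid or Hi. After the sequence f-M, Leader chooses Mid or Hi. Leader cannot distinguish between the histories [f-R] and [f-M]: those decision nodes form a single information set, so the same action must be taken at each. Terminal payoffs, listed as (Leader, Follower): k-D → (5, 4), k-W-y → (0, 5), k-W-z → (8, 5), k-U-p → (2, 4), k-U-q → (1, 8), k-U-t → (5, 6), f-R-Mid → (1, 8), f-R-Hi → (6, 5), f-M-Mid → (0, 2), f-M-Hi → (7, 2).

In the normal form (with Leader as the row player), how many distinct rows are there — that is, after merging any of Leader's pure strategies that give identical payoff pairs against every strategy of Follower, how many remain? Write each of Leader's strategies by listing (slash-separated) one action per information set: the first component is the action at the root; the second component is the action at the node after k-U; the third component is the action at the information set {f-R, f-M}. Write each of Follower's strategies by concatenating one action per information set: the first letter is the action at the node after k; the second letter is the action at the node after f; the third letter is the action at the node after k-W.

5

Leader has 12 pure strategies: k/p/Mid, k/p/Hi, k/q/Mid, k/q/Hi, k/t/Mid, k/t/Hi, f/p/Mid, f/p/Hi, f/q/Mid, f/q/Hi, f/t/Mid, f/t/Hi. Columns: DRy, DRz, DMy, DMz, WRy, WRz, WMy, WMz, URy, URz, UMy, UMz.
{k/p/Mid, k/p/Hi} → row (5,4) (5,4) (5,4) (5,4) (0,5) (8,5) (0,5) (8,5) (2,4) (2,4) (2,4) (2,4)
{k/q/Mid, k/q/Hi} → row (5,4) (5,4) (5,4) (5,4) (0,5) (8,5) (0,5) (8,5) (1,8) (1,8) (1,8) (1,8)
{k/t/Mid, k/t/Hi} → row (5,4) (5,4) (5,4) (5,4) (0,5) (8,5) (0,5) (8,5) (5,6) (5,6) (5,6) (5,6)
{f/p/Mid, f/q/Mid, f/t/Mid} → row (1,8) (1,8) (0,2) (0,2) (1,8) (1,8) (0,2) (0,2) (1,8) (1,8) (0,2) (0,2)
{f/p/Hi, f/q/Hi, f/t/Hi} → row (6,5) (6,5) (7,2) (7,2) (6,5) (6,5) (7,2) (7,2) (6,5) (6,5) (7,2) (7,2)
That's 5 distinct rows out of 12 strategies.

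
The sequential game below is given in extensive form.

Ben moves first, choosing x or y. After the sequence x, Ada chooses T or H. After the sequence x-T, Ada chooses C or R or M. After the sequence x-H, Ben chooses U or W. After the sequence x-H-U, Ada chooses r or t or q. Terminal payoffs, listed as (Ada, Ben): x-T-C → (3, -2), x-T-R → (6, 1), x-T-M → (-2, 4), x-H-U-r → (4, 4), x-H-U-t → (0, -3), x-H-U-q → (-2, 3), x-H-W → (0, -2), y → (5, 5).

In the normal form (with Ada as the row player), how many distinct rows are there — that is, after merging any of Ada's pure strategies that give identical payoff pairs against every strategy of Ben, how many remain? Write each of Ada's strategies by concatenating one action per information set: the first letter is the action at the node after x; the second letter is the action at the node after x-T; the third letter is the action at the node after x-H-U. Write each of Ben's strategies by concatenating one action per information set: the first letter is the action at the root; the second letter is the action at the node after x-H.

6

Ada has 18 pure strategies: TCr, TCt, TCq, TRr, TRt, TRq, TMr, TMt, TMq, HCr, HCt, HCq, HRr, HRt, HRq, HMr, HMt, HMq. Columns: xU, xW, yU, yW.
{TCr, TCt, TCq} → row (3,-2) (3,-2) (5,5) (5,5)
{TRr, TRt, TRq} → row (6,1) (6,1) (5,5) (5,5)
{TMr, TMt, TMq} → row (-2,4) (-2,4) (5,5) (5,5)
{HCr, HRr, HMr} → row (4,4) (0,-2) (5,5) (5,5)
{HCt, HRt, HMt} → row (0,-3) (0,-2) (5,5) (5,5)
{HCq, HRq, HMq} → row (-2,3) (0,-2) (5,5) (5,5)
That's 6 distinct rows out of 18 strategies.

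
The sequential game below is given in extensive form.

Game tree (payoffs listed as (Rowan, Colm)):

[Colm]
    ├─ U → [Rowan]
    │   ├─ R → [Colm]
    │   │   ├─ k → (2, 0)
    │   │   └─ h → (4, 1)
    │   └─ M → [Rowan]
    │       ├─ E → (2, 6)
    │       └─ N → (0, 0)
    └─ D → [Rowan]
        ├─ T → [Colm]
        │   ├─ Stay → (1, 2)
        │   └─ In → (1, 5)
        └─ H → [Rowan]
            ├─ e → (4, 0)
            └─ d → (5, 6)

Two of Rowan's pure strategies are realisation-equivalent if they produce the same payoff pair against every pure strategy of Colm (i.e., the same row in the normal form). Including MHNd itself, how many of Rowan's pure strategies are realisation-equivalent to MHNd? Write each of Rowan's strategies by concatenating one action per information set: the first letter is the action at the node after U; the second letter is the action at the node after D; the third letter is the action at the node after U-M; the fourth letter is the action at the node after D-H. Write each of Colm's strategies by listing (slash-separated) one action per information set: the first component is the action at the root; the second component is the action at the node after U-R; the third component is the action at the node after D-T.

1

Row for MHNd (columns U/k/Stay, U/k/In, U/h/Stay, U/h/In, D/k/Stay, D/k/In, D/h/Stay, D/h/In): (0,0) (0,0) (0,0) (0,0) (5,6) (5,6) (5,6) (5,6).
Every one of Rowan's information sets is on the play path for some reply by Colm when Rowan follows MHNd.
Changing the action at any of them therefore changes at least one column, so only MHNd itself gives this row.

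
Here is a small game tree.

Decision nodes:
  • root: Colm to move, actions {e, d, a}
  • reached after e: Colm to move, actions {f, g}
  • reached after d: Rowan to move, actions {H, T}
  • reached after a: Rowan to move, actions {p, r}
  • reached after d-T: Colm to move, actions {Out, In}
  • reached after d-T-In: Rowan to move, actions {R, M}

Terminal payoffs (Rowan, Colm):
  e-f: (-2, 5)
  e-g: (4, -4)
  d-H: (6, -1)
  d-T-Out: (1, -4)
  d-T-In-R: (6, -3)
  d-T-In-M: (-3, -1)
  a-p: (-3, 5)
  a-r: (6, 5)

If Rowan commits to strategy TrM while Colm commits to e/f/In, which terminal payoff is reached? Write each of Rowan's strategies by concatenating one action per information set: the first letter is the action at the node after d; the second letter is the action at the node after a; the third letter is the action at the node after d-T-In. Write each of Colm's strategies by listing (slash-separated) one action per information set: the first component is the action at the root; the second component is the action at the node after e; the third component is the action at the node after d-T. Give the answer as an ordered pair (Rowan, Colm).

(-2, 5)

Trace the play path from the root:
  Colm plays e
  Colm plays f at [e]
→ terminal payoff (-2, 5).
(Rowan's choice at the node after d is never reached on this path, so it doesn't affect the outcome.)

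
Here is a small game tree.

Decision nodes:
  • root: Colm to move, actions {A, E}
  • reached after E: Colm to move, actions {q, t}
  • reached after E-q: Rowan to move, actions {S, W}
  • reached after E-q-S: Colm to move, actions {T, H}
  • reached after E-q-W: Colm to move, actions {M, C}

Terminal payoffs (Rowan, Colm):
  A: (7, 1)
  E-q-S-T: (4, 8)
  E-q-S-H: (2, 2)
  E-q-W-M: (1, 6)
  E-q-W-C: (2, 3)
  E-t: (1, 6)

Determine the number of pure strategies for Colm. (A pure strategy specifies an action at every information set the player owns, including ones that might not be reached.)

Colm owns the root with actions {A, E} — two choices.
Colm owns the node after E with actions {q, t} — two choices.
Colm owns the node after E-q-S with actions {T, H} — two choices.
Colm owns the node after E-q-W with actions {M, C} — two choices.
A pure strategy fixes one action at each information set independently, so the count is the product 2 × 2 × 2 × 2 = 16.

16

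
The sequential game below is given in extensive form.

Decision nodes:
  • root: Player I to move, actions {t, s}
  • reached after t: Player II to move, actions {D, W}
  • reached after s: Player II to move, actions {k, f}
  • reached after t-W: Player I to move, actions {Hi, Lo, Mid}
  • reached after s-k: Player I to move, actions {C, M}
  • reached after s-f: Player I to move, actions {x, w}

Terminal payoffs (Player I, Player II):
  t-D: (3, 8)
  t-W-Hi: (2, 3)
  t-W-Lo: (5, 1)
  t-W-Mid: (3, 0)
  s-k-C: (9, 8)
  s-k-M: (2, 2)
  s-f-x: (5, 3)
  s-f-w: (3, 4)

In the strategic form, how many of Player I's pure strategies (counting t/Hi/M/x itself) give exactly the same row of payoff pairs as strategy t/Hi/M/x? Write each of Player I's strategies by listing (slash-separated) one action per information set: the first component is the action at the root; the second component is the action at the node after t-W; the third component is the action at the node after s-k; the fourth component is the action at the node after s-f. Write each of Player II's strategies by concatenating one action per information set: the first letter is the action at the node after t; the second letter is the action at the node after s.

Row for t/Hi/M/x (columns Dk, Df, Wk, Wf): (3,8) (3,8) (2,3) (2,3).
Under t/Hi/M/x, Player I's choice at the node after s-k and at the node after s-f can never be reached regardless of what Player II does, so varying those choices leaves every outcome unchanged.
Holding the reachable choices fixed and varying the unreachable ones freely already gives 2 × 2 = 4 equivalent strategies.
No other strategy reproduces this row, so those 4 are the full class: t/Hi/C/x, t/Hi/C/w, t/Hi/M/x, t/Hi/M/w.

4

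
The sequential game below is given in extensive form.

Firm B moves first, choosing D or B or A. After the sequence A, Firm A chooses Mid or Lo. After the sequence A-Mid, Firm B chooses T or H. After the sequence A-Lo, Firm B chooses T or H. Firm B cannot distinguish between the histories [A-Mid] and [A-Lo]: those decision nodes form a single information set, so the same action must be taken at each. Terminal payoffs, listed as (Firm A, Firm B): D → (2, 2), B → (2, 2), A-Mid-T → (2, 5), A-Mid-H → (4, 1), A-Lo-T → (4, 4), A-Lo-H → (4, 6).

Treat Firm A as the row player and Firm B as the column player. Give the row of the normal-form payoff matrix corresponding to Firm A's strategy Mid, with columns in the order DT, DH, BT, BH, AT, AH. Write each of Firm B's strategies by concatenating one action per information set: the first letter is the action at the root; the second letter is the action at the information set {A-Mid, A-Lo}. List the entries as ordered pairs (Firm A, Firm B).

(2,2) (2,2) (2,2) (2,2) (2,5) (4,1)

vs DT: Firm B plays D → (2, 2)
vs DH: Firm B plays D → (2, 2)
vs BT: Firm B plays B → (2, 2)
vs BH: Firm B plays B → (2, 2)
vs AT: Firm B plays A → Firm A plays Mid at [A] → Firm B plays T at [A-Mid] → (2, 5)
vs AH: Firm B plays A → Firm A plays Mid at [A] → Firm B plays H at [A-Mid] → (4, 1)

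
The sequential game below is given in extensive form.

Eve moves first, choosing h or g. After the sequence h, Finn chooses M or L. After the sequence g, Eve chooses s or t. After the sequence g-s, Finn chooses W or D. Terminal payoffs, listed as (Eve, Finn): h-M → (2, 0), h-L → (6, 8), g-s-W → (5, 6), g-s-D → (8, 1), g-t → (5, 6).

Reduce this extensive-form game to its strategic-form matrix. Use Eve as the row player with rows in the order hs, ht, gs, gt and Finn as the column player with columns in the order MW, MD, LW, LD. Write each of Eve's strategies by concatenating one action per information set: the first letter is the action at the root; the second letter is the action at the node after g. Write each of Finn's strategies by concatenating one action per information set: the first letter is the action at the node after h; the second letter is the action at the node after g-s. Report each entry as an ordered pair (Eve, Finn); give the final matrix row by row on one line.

           MW       MD       LW       LD
  hs    (2,0)    (2,0)    (6,8)    (6,8)
  ht    (2,0)    (2,0)    (6,8)    (6,8)
  gs    (5,6)    (8,1)    (5,6)    (8,1)
  gt    (5,6)    (5,6)    (5,6)    (5,6)

hs: (2,0) (2,0) (6,8) (6,8) | ht: (2,0) (2,0) (6,8) (6,8) | gs: (5,6) (8,1) (5,6) (8,1) | gt: (5,6) (5,6) (5,6) (5,6)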